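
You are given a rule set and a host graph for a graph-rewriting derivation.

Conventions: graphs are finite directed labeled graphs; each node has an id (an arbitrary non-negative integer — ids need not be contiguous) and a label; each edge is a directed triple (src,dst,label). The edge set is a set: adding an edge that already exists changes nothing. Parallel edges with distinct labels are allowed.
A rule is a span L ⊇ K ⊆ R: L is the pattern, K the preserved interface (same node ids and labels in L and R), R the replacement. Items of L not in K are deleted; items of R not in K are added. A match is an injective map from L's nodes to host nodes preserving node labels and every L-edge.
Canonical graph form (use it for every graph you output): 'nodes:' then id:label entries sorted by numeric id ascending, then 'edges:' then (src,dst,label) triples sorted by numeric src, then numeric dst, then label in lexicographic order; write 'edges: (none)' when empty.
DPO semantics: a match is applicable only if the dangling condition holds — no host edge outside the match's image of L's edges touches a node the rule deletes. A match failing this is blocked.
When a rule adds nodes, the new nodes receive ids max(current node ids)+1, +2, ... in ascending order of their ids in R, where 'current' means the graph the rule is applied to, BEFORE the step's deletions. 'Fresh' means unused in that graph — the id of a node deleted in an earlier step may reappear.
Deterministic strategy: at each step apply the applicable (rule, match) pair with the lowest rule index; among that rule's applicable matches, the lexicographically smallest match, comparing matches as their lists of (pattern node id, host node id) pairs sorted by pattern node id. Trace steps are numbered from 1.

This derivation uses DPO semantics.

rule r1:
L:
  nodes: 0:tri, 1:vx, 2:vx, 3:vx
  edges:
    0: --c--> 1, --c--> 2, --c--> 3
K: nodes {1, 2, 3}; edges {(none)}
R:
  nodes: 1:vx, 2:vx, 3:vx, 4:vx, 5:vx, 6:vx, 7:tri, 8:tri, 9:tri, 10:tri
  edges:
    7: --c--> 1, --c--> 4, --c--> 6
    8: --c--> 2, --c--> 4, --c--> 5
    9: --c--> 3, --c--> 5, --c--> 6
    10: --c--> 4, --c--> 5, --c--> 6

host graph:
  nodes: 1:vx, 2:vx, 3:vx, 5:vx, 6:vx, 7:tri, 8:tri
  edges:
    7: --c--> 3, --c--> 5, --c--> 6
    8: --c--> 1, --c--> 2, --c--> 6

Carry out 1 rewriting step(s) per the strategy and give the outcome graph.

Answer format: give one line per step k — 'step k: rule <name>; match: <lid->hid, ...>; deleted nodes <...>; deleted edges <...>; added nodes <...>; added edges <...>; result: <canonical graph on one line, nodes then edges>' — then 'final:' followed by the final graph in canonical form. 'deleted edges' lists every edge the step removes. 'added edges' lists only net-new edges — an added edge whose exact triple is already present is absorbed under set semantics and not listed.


step 1: rule r1; match: 0->7, 1->3, 2->5, 3->6; deleted nodes 7; deleted edges (7,3,c); (7,5,c); (7,6,c); added nodes 9, 10, 11, 12, 13, 14, 15; added edges (12,3,c); (12,9,c); (12,11,c); (13,5,c); (13,9,c); (13,10,c); (14,6,c); (14,10,c); (14,11,c); (15,9,c); (15,10,c); (15,11,c); result: nodes: 1:vx, 2:vx, 3:vx, 5:vx, 6:vx, 8:tri, 9:vx, 10:vx, 11:vx, 12:tri, 13:tri, 14:tri, 15:tri edges: (8,1,c); (8,2,c); (8,6,c); (12,3,c); (12,9,c); (12,11,c); (13,5,c); (13,9,c); (13,10,c); (14,6,c); (14,10,c); (14,11,c); (15,9,c); (15,10,c); (15,11,c)
final:
nodes: 1:vx, 2:vx, 3:vx, 5:vx, 6:vx, 8:tri, 9:vx, 10:vx, 11:vx, 12:tri, 13:tri, 14:tri, 15:tri
edges: (8,1,c); (8,2,c); (8,6,c); (12,3,c); (12,9,c); (12,11,c); (13,5,c); (13,9,c); (13,10,c); (14,6,c); (14,10,c); (14,11,c); (15,9,c); (15,10,c); (15,11,c)


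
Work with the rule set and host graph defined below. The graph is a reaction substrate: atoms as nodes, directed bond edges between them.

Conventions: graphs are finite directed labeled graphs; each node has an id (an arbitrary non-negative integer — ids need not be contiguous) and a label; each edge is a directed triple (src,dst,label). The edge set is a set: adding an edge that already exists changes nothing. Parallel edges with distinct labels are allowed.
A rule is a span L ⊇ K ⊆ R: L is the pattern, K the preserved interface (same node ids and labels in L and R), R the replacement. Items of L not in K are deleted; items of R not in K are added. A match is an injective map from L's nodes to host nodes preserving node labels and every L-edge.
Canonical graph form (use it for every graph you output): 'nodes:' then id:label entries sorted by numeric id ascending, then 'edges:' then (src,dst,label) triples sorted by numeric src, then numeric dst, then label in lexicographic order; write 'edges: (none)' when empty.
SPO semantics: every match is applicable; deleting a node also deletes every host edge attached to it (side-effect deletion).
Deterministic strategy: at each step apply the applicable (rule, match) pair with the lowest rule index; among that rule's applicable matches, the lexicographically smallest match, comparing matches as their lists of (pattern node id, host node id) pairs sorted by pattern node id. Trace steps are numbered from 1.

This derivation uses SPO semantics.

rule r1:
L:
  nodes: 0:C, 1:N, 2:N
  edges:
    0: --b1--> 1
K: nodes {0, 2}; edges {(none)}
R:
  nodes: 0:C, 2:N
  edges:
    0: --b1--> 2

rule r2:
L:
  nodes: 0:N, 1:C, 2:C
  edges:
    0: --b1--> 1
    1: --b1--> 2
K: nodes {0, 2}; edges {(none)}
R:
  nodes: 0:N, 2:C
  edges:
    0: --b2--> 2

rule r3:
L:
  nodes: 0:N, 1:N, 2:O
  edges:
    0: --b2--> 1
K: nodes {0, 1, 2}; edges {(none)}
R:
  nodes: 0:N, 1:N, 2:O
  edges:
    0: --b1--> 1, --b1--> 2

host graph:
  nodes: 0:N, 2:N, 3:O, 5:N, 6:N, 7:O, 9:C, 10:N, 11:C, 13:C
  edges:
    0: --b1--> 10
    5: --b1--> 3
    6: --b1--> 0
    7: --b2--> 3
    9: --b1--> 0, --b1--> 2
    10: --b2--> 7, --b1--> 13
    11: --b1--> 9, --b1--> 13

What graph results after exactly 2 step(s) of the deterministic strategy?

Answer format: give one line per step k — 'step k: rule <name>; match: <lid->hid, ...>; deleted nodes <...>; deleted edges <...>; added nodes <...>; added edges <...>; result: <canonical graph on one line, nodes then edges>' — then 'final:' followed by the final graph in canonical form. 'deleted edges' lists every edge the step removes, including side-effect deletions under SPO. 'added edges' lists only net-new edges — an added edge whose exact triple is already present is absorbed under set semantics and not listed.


step 1: rule r1; match: 0->9, 1->0, 2->2; deleted nodes 0; deleted edges (0,10,b1); (6,0,b1); (9,0,b1); added nodes (none); added edges (none); result: nodes: 2:N, 3:O, 5:N, 6:N, 7:O, 9:C, 10:N, 11:C, 13:C edges: (5,3,b1); (7,3,b2); (9,2,b1); (10,7,b2); (10,13,b1); (11,9,b1); (11,13,b1)
step 2: rule r1; match: 0->9, 1->2, 2->5; deleted nodes 2; deleted edges (9,2,b1); added nodes (none); added edges (9,5,b1); result: nodes: 3:O, 5:N, 6:N, 7:O, 9:C, 10:N, 11:C, 13:C edges: (5,3,b1); (7,3,b2); (9,5,b1); (10,7,b2); (10,13,b1); (11,9,b1); (11,13,b1)
final:
nodes: 3:O, 5:N, 6:N, 7:O, 9:C, 10:N, 11:C, 13:C
edges: (5,3,b1); (7,3,b2); (9,5,b1); (10,7,b2); (10,13,b1); (11,9,b1); (11,13,b1)


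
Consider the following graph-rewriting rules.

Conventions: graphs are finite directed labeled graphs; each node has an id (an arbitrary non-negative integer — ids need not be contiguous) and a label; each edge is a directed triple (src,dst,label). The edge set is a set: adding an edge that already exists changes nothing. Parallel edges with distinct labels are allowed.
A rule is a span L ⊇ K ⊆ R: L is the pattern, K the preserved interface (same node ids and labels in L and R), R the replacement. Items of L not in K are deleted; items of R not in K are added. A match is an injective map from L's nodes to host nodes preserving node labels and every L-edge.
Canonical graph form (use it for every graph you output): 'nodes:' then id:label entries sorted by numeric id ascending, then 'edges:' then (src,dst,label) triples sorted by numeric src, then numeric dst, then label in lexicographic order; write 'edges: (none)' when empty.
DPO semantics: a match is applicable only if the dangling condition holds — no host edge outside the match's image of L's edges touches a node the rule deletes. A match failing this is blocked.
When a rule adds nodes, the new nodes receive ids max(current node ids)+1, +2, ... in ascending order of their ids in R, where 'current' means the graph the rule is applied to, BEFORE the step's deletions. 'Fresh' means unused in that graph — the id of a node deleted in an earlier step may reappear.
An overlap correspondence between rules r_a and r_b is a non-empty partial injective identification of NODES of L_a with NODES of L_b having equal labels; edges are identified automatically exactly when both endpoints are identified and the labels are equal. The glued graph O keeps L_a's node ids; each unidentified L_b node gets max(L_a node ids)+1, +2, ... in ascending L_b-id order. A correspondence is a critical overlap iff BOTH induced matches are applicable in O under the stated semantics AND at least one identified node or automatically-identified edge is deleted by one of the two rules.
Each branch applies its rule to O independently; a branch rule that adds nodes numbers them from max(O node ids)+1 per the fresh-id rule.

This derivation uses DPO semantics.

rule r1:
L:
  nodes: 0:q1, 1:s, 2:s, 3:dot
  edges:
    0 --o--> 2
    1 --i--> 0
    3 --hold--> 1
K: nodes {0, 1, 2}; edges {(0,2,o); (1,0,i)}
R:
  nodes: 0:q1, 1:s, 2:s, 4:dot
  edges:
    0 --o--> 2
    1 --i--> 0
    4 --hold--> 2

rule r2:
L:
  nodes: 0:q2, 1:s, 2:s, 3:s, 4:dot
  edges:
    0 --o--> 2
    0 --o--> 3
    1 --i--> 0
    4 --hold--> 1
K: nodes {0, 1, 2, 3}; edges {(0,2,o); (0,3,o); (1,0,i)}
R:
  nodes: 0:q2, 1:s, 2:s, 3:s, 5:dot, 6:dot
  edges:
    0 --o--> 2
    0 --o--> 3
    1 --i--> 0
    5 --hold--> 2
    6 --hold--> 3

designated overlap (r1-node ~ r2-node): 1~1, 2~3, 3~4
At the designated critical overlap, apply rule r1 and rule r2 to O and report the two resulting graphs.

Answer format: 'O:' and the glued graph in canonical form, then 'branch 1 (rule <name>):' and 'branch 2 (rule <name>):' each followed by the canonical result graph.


O:
nodes: 0:q1, 1:s, 2:s, 3:dot, 4:q2, 5:s
edges: (0,2,o); (1,0,i); (1,4,i); (3,1,hold); (4,2,o); (4,5,o)
branch 1 (rule r1):
nodes: 0:q1, 1:s, 2:s, 4:q2, 5:s, 6:dot
edges: (0,2,o); (1,0,i); (1,4,i); (4,2,o); (4,5,o); (6,2,hold)
branch 2 (rule r2):
nodes: 0:q1, 1:s, 2:s, 4:q2, 5:s, 6:dot, 7:dot
edges: (0,2,o); (1,0,i); (1,4,i); (4,2,o); (4,5,o); (6,5,hold); (7,2,hold)


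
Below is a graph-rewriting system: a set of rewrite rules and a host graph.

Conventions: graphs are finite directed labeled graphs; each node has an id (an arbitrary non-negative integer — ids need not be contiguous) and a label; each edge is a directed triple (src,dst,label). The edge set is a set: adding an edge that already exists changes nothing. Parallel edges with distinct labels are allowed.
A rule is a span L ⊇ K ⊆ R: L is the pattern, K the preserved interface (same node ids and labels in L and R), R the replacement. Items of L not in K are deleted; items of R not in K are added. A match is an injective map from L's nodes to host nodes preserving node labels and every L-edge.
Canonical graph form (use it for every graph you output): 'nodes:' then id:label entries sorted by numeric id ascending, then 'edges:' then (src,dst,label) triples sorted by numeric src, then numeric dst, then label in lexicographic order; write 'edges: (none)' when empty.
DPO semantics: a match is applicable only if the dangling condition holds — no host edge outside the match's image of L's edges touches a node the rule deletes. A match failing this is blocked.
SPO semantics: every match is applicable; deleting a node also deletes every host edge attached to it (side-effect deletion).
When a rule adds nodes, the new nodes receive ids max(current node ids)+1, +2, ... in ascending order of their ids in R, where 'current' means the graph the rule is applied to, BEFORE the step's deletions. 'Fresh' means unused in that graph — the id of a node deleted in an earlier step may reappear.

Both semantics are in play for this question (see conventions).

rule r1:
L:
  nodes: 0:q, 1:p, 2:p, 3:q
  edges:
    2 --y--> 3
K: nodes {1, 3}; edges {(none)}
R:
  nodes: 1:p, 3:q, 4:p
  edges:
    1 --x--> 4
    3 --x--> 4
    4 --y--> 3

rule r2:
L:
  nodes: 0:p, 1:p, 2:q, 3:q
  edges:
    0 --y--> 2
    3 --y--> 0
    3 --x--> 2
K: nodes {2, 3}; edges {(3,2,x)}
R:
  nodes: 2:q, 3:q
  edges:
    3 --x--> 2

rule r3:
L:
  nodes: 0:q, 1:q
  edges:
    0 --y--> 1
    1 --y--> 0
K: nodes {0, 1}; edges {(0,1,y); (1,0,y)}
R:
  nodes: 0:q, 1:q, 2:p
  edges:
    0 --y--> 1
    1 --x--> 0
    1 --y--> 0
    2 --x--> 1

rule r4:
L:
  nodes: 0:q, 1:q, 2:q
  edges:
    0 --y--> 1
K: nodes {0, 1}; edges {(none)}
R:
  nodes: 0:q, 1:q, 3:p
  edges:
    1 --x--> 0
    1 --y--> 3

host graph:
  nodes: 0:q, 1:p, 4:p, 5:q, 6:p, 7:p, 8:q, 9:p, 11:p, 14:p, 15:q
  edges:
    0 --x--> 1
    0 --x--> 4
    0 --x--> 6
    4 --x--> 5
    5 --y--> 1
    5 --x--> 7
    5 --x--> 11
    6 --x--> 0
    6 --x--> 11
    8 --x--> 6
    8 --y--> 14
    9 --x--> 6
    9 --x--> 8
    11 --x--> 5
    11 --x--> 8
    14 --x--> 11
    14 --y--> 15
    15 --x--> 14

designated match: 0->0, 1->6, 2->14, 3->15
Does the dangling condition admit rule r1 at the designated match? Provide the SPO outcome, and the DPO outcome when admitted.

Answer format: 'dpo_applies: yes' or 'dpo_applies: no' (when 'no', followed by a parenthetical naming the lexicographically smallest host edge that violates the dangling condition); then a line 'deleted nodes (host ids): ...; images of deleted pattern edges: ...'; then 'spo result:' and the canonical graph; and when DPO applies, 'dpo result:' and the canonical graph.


dpo_applies: no
(the rule deletes node 0, which keeps host edge (0,1,x) outside the match image — the dangling condition fails, DPO blocks; SPO proceeds and side-deletes such edges)
deleted nodes (host ids): 0, 14; images of deleted pattern edges: (14,15,y)
spo result:
nodes: 1:p, 4:p, 5:q, 6:p, 7:p, 8:q, 9:p, 11:p, 15:q, 16:p
edges: (4,5,x); (5,1,y); (5,7,x); (5,11,x); (6,11,x); (6,16,x); (8,6,x); (9,6,x); (9,8,x); (11,5,x); (11,8,x); (15,16,x); (16,15,y)


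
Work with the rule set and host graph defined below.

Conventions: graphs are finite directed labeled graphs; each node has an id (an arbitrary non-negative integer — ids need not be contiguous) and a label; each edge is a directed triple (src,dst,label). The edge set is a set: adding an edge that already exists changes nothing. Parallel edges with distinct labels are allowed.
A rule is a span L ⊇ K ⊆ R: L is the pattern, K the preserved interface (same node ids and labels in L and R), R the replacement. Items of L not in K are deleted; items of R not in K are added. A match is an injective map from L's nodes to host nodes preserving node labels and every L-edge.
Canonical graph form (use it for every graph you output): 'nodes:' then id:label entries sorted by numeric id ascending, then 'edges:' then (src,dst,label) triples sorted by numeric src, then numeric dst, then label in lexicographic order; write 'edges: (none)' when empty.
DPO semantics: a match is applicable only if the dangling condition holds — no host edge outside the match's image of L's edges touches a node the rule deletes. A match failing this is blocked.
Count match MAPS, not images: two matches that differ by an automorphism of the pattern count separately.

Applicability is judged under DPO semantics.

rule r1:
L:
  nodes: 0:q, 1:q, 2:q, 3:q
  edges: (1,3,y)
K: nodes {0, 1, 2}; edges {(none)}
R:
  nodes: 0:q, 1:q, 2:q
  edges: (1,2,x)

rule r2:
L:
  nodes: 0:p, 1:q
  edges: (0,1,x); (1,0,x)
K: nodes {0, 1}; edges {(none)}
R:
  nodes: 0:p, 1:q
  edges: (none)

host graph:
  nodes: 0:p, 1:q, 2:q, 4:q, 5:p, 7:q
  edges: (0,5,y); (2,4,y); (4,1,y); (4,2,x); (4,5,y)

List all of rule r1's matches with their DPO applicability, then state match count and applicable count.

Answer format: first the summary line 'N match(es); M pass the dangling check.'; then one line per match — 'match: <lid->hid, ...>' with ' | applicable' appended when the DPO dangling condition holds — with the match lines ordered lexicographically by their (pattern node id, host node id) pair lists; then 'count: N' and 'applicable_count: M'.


4 match(es); 2 pass the dangling check.
match: 0->1, 1->2, 2->7, 3->4
match: 0->2, 1->4, 2->7, 3->1 | applicable
match: 0->7, 1->2, 2->1, 3->4
match: 0->7, 1->4, 2->2, 3->1 | applicable
count: 4
applicable_count: 2


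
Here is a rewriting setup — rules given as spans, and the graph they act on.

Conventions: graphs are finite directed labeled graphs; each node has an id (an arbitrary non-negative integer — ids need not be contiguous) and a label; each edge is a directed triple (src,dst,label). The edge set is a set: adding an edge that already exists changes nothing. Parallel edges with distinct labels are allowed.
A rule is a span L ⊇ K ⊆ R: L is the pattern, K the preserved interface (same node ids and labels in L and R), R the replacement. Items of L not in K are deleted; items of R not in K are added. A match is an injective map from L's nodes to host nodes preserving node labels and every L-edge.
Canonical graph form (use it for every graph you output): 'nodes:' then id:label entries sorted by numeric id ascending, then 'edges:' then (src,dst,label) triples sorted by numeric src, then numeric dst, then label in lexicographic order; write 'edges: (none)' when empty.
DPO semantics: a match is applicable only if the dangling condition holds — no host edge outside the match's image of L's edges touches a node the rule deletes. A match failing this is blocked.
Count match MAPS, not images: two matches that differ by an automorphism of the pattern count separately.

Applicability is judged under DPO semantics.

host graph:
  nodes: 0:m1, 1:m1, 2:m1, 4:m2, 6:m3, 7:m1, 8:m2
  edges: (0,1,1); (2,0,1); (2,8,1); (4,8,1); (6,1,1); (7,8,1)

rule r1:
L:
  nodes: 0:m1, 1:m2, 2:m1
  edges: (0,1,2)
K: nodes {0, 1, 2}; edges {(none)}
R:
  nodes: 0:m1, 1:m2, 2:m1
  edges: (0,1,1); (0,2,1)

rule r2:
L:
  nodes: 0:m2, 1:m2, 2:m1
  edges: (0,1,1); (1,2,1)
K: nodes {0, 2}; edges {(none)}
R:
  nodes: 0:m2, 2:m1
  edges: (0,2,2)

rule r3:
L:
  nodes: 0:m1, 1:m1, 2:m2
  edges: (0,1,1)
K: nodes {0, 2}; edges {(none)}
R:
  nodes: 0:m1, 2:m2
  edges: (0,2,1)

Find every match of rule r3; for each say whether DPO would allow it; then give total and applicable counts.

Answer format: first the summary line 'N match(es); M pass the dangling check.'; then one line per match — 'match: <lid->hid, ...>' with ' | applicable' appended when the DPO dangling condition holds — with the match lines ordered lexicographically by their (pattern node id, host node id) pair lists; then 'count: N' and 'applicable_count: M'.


4 match(es); 0 pass the dangling check.
match: 0->0, 1->1, 2->4
match: 0->0, 1->1, 2->8
match: 0->2, 1->0, 2->4
match: 0->2, 1->0, 2->8
count: 4
applicable_count: 0


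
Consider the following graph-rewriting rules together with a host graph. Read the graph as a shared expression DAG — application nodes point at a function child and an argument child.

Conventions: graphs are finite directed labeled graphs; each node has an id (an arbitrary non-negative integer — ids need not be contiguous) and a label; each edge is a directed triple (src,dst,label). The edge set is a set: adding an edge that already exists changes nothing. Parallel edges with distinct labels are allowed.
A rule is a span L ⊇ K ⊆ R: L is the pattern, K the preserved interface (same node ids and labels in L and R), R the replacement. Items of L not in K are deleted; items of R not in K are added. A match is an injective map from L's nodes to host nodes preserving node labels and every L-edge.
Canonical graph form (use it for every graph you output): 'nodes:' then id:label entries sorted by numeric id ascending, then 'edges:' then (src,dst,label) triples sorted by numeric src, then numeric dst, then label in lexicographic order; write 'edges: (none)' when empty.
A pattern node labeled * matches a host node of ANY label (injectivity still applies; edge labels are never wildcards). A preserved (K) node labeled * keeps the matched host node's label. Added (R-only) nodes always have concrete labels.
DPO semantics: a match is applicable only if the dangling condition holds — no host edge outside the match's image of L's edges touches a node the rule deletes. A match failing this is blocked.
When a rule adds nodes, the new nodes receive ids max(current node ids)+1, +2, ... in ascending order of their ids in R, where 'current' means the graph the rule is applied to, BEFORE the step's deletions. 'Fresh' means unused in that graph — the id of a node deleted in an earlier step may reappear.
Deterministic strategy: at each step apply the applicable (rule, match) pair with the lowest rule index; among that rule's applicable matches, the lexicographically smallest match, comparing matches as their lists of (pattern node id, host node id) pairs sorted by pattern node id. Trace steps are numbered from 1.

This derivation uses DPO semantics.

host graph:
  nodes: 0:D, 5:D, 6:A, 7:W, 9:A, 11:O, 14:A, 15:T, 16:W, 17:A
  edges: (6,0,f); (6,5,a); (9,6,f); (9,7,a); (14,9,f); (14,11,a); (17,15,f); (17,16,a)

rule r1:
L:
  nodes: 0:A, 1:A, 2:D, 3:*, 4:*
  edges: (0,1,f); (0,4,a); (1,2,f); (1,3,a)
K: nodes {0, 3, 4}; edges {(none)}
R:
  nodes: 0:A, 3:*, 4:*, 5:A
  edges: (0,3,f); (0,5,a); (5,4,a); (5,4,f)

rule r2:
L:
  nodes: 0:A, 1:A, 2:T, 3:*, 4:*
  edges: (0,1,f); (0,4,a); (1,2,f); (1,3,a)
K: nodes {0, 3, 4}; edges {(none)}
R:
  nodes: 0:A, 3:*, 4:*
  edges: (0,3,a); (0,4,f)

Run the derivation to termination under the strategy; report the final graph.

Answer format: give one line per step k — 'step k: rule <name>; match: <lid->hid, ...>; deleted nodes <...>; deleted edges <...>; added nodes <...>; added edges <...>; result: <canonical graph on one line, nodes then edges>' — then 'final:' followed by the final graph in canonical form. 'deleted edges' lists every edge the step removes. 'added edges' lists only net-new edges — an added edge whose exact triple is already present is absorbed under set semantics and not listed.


step 1: rule r1; match: 0->9, 1->6, 2->0, 3->5, 4->7; deleted nodes 0, 6; deleted edges (6,0,f); (6,5,a); (9,6,f); (9,7,a); added nodes 18; added edges (9,5,f); (9,18,a); (18,7,a); (18,7,f); result: nodes: 5:D, 7:W, 9:A, 11:O, 14:A, 15:T, 16:W, 17:A, 18:A edges: (9,5,f); (9,18,a); (14,9,f); (14,11,a); (17,15,f); (17,16,a); (18,7,a); (18,7,f)
step 2: rule r1; match: 0->14, 1->9, 2->5, 3->18, 4->11; deleted nodes 5, 9; deleted edges (9,5,f); (9,18,a); (14,9,f); (14,11,a); added nodes 19; added edges (14,18,f); (14,19,a); (19,11,a); (19,11,f); result: nodes: 7:W, 11:O, 14:A, 15:T, 16:W, 17:A, 18:A, 19:A edges: (14,18,f); (14,19,a); (17,15,f); (17,16,a); (18,7,a); (18,7,f); (19,11,a); (19,11,f)
final:
nodes: 7:W, 11:O, 14:A, 15:T, 16:W, 17:A, 18:A, 19:A
edges: (14,18,f); (14,19,a); (17,15,f); (17,16,a); (18,7,a); (18,7,f); (19,11,a); (19,11,f)


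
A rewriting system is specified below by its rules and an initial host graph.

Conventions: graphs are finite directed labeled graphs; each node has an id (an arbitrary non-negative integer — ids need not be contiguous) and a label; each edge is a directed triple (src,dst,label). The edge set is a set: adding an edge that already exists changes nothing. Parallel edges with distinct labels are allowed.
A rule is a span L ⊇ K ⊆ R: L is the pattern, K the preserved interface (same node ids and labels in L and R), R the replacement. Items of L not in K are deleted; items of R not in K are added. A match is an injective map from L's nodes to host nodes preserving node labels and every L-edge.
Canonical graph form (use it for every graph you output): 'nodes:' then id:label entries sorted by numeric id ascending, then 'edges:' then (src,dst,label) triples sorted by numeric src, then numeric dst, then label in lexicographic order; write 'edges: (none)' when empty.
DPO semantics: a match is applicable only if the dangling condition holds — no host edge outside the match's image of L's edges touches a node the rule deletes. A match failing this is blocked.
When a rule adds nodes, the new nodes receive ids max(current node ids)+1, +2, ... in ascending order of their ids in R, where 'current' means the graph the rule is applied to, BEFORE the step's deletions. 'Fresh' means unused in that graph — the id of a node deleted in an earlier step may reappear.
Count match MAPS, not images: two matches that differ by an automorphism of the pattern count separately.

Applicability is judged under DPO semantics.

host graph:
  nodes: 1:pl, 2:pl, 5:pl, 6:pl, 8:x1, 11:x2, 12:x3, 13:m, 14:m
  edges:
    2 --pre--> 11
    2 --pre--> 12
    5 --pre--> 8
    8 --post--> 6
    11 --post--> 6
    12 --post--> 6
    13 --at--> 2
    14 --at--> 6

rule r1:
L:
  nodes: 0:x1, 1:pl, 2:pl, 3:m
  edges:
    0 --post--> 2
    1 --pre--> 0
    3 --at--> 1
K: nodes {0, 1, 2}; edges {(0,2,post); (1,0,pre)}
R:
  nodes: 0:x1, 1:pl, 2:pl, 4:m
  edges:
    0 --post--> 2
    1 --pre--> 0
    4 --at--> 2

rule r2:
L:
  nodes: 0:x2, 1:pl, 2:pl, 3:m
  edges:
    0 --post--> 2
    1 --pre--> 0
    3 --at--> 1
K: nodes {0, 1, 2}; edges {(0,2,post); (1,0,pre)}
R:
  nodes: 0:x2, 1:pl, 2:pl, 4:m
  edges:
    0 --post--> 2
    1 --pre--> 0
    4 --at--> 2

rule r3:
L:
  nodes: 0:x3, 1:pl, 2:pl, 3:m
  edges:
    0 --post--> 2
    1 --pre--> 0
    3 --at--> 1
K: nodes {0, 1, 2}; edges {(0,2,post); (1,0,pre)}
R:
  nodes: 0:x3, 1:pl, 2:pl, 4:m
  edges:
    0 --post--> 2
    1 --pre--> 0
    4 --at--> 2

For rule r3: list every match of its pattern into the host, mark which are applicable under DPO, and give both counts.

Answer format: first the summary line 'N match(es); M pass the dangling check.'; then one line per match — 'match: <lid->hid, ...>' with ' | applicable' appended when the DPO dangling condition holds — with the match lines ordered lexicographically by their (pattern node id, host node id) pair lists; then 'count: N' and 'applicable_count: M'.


1 match(es); 1 pass the dangling check.
match: 0->12, 1->2, 2->6, 3->13 | applicable
count: 1
applicable_count: 1


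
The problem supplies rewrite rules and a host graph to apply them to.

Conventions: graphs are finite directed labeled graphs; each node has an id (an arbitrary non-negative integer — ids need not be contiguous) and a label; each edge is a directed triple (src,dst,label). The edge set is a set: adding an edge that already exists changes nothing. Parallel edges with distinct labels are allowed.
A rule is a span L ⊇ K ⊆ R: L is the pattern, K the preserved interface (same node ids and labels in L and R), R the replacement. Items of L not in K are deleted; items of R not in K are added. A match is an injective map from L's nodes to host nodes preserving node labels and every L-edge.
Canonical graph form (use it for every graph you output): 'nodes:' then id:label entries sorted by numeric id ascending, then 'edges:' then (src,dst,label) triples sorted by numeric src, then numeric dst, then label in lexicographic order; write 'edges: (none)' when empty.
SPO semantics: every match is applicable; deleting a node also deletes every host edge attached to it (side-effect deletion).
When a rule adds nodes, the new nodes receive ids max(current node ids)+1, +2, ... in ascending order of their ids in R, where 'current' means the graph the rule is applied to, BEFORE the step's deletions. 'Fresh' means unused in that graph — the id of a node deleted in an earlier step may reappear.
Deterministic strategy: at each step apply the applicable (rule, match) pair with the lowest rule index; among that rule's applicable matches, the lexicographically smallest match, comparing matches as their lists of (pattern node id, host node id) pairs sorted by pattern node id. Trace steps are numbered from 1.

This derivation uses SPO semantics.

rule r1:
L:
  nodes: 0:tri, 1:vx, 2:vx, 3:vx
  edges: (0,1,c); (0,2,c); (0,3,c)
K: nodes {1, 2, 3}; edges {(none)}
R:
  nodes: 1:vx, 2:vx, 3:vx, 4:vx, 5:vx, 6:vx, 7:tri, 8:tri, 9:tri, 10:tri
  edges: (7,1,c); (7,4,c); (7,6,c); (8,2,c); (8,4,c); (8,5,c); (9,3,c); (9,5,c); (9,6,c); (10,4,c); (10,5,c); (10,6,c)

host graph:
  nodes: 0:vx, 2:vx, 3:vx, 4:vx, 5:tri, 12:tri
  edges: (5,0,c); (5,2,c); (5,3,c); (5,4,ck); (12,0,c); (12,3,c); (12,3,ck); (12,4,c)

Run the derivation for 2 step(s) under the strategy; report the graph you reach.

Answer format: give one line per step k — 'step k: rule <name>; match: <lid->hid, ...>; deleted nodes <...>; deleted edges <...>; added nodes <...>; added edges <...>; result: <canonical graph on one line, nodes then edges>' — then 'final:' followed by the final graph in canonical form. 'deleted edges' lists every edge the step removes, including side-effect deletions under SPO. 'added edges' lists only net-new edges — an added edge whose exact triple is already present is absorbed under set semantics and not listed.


step 1: rule r1; match: 0->5, 1->0, 2->2, 3->3; deleted nodes 5; deleted edges (5,0,c); (5,2,c); (5,3,c); (5,4,ck); added nodes 13, 14, 15, 16, 17, 18, 19; added edges (16,0,c); (16,13,c); (16,15,c); (17,2,c); (17,13,c); (17,14,c); (18,3,c); (18,14,c); (18,15,c); (19,13,c); (19,14,c); (19,15,c); result: nodes: 0:vx, 2:vx, 3:vx, 4:vx, 12:tri, 13:vx, 14:vx, 15:vx, 16:tri, 17:tri, 18:tri, 19:tri edges: (12,0,c); (12,3,c); (12,3,ck); (12,4,c); (16,0,c); (16,13,c); (16,15,c); (17,2,c); (17,13,c); (17,14,c); (18,3,c); (18,14,c); (18,15,c); (19,13,c); (19,14,c); (19,15,c)
step 2: rule r1; match: 0->12, 1->0, 2->3, 3->4; deleted nodes 12; deleted edges (12,0,c); (12,3,c); (12,3,ck); (12,4,c); added nodes 20, 21, 22, 23, 24, 25, 26; added edges (23,0,c); (23,20,c); (23,22,c); (24,3,c); (24,20,c); (24,21,c); (25,4,c); (25,21,c); (25,22,c); (26,20,c); (26,21,c); (26,22,c); result: nodes: 0:vx, 2:vx, 3:vx, 4:vx, 13:vx, 14:vx, 15:vx, 16:tri, 17:tri, 18:tri, 19:tri, 20:vx, 21:vx, 22:vx, 23:tri, 24:tri, 25:tri, 26:tri edges: (16,0,c); (16,13,c); (16,15,c); (17,2,c); (17,13,c); (17,14,c); (18,3,c); (18,14,c); (18,15,c); (19,13,c); (19,14,c); (19,15,c); (23,0,c); (23,20,c); (23,22,c); (24,3,c); (24,20,c); (24,21,c); (25,4,c); (25,21,c); (25,22,c); (26,20,c); (26,21,c); (26,22,c)
final:
nodes: 0:vx, 2:vx, 3:vx, 4:vx, 13:vx, 14:vx, 15:vx, 16:tri, 17:tri, 18:tri, 19:tri, 20:vx, 21:vx, 22:vx, 23:tri, 24:tri, 25:tri, 26:tri
edges: (16,0,c); (16,13,c); (16,15,c); (17,2,c); (17,13,c); (17,14,c); (18,3,c); (18,14,c); (18,15,c); (19,13,c); (19,14,c); (19,15,c); (23,0,c); (23,20,c); (23,22,c); (24,3,c); (24,20,c); (24,21,c); (25,4,c); (25,21,c); (25,22,c); (26,20,c); (26,21,c); (26,22,c)


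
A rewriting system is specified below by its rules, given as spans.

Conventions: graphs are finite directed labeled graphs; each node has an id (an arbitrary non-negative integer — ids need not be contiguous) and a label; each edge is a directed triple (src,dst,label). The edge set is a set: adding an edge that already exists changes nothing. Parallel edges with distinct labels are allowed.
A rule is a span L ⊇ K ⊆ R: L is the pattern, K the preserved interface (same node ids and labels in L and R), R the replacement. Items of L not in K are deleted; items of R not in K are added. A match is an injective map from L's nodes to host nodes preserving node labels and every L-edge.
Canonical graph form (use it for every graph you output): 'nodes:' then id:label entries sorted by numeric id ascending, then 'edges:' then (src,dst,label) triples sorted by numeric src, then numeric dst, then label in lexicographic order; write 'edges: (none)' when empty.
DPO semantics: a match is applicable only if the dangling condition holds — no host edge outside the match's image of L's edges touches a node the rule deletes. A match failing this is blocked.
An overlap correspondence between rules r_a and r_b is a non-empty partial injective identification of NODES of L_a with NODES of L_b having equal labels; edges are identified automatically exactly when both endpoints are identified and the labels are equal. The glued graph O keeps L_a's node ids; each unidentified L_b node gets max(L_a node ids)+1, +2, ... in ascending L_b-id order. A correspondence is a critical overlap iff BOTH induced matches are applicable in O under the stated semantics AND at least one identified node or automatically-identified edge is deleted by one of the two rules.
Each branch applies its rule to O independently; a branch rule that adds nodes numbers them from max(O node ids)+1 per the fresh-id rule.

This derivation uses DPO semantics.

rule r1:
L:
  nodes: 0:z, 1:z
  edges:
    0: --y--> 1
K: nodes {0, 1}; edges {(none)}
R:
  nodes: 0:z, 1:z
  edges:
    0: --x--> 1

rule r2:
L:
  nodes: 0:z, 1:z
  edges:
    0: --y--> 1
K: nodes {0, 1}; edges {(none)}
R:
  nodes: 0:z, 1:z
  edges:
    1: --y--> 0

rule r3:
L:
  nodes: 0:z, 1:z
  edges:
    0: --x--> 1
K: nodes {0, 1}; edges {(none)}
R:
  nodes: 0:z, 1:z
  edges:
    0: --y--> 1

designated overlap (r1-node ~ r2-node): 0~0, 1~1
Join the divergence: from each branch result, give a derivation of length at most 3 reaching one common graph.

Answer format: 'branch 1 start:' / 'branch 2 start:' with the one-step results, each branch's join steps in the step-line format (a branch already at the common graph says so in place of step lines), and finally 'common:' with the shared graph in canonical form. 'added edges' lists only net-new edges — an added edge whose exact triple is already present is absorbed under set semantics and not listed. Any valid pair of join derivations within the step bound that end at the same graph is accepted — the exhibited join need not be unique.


branch 1 start:
nodes: 0:z, 1:z
edges: (0,1,x)
branch 2 start:
nodes: 0:z, 1:z
edges: (1,0,y)
branch 1 step 1: rule r3; match: 0->0, 1->1; deleted nodes (none); deleted edges (0,1,x); added nodes (none); added edges (0,1,y); result: nodes: 0:z, 1:z edges: (0,1,y)
branch 2 step 1: rule r2; match: 0->1, 1->0; deleted nodes (none); deleted edges (1,0,y); added nodes (none); added edges (0,1,y); result: nodes: 0:z, 1:z edges: (0,1,y)
common:
nodes: 0:z, 1:z
edges: (0,1,y)


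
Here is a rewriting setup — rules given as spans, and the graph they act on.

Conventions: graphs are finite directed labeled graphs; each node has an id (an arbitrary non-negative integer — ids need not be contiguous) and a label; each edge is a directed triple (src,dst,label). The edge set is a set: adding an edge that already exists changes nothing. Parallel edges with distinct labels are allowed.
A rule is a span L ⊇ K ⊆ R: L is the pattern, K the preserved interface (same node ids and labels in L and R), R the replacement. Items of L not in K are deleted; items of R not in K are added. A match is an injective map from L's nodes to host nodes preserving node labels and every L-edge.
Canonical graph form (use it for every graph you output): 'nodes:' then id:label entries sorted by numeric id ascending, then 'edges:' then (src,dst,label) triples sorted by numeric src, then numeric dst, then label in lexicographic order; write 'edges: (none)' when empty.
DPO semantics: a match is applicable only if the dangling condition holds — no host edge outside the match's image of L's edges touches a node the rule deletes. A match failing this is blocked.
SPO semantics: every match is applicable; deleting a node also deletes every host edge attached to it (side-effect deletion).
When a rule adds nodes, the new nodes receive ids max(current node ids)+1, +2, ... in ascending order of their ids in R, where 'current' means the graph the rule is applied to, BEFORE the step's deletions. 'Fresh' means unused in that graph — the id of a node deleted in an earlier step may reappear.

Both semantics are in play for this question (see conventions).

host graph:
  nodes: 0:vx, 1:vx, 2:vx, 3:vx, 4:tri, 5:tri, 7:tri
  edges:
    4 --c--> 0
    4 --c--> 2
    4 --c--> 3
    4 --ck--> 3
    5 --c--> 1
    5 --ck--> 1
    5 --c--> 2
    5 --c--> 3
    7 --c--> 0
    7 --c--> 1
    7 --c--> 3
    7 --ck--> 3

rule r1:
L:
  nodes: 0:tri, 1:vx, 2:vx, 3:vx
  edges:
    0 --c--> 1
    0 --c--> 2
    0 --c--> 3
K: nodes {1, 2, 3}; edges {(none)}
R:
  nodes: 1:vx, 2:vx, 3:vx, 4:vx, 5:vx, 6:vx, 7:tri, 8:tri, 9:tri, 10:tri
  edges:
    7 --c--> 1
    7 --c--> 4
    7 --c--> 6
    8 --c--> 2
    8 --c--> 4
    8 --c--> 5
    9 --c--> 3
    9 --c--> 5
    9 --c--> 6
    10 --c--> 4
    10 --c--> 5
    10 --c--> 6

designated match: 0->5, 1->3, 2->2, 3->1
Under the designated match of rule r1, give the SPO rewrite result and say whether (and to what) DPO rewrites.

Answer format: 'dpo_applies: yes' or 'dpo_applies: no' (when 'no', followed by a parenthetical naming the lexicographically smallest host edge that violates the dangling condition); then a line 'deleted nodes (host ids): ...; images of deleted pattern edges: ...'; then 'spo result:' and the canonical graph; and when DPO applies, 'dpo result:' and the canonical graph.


dpo_applies: no
(the rule deletes node 5, which keeps host edge (5,1,ck) outside the match image — the dangling condition fails, DPO blocks; SPO proceeds and side-deletes such edges)
deleted nodes (host ids): 5; images of deleted pattern edges: (5,1,c); (5,2,c); (5,3,c)
spo result:
nodes: 0:vx, 1:vx, 2:vx, 3:vx, 4:tri, 7:tri, 8:vx, 9:vx, 10:vx, 11:tri, 12:tri, 13:tri, 14:tri
edges: (4,0,c); (4,2,c); (4,3,c); (4,3,ck); (7,0,c); (7,1,c); (7,3,c); (7,3,ck); (11,3,c); (11,8,c); (11,10,c); (12,2,c); (12,8,c); (12,9,c); (13,1,c); (13,9,c); (13,10,c); (14,8,c); (14,9,c); (14,10,c)


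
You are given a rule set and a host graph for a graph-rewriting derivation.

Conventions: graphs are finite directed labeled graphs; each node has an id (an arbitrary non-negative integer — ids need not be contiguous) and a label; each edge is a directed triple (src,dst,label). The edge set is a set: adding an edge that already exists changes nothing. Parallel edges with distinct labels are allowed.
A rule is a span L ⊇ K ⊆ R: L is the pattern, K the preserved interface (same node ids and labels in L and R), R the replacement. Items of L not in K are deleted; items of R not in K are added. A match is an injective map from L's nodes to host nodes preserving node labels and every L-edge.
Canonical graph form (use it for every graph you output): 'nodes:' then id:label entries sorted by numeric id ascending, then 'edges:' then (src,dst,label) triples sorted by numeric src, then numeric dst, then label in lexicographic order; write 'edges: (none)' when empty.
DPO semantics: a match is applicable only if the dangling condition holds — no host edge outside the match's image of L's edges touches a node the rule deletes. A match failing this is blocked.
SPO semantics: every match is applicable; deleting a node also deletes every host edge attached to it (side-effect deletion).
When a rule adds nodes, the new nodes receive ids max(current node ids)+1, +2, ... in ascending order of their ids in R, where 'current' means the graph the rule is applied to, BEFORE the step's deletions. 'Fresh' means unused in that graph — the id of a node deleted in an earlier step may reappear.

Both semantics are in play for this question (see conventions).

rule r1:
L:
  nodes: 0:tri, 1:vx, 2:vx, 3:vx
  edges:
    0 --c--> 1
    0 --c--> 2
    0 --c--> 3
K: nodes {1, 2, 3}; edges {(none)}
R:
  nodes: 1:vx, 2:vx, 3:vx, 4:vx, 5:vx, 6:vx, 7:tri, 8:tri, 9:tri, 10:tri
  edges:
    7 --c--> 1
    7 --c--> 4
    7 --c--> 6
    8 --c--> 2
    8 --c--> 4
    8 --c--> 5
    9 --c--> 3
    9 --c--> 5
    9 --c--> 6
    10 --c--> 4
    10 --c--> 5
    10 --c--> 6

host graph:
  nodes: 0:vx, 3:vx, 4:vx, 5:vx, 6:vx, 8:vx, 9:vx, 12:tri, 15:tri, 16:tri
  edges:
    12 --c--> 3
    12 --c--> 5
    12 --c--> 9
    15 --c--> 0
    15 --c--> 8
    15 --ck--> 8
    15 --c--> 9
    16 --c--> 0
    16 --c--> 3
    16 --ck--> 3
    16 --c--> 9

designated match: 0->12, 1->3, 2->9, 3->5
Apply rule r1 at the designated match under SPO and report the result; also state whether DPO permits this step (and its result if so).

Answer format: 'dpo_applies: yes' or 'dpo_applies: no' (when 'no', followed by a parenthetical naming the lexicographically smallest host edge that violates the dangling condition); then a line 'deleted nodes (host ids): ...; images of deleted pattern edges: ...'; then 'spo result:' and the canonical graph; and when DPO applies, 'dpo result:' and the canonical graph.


dpo_applies: yes
deleted nodes (host ids): 12; images of deleted pattern edges: (12,3,c); (12,5,c); (12,9,c)
spo result:
nodes: 0:vx, 3:vx, 4:vx, 5:vx, 6:vx, 8:vx, 9:vx, 15:tri, 16:tri, 17:vx, 18:vx, 19:vx, 20:tri, 21:tri, 22:tri, 23:tri
edges: (15,0,c); (15,8,c); (15,8,ck); (15,9,c); (16,0,c); (16,3,c); (16,3,ck); (16,9,c); (20,3,c); (20,17,c); (20,19,c); (21,9,c); (21,17,c); (21,18,c); (22,5,c); (22,18,c); (22,19,c); (23,17,c); (23,18,c); (23,19,c)
dpo result:
nodes: 0:vx, 3:vx, 4:vx, 5:vx, 6:vx, 8:vx, 9:vx, 15:tri, 16:tri, 17:vx, 18:vx, 19:vx, 20:tri, 21:tri, 22:tri, 23:tri
edges: (15,0,c); (15,8,c); (15,8,ck); (15,9,c); (16,0,c); (16,3,c); (16,3,ck); (16,9,c); (20,3,c); (20,17,c); (20,19,c); (21,9,c); (21,17,c); (21,18,c); (22,5,c); (22,18,c); (22,19,c); (23,17,c); (23,18,c); (23,19,c)
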